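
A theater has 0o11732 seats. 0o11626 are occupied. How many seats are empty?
Convert 0o11732 (octal) → 1×4096 + 1×512 + 7×64 + 3×8 + 2 = 5082 (decimal)
Convert 0o11626 (octal) → 1×4096 + 1×512 + 6×64 + 2×8 + 6 = 5014 (decimal)
Compute 5082 - 5014 = 68
68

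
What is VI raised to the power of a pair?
Convert VI (Roman numeral) → 5 + 1 = 6 (decimal)
Convert a pair (colloquial) → 2 (decimal)
Compute 6 ^ 2 = 36
36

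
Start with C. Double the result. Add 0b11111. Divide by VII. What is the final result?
Convert C (Roman numeral) → 100 (decimal)
Start: 100
100 × 2 = 200
Convert 0b11111 (binary) → 16 + 8 + 4 + 2 + 1 = 31 (decimal)
200 + 31 = 231
Convert VII (Roman numeral) → 5 + 1 + 1 = 7 (decimal)
231 ÷ 7 = 33
33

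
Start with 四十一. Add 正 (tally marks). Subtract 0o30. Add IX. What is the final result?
Convert 四十一 (Chinese numeral) → 4×10 + 1 = 41 (decimal)
Start: 41
Convert 正 (tally marks) → 5 (decimal)
41 + 5 = 46
Convert 0o30 (octal) → 3×8 = 24 (decimal)
46 - 24 = 22
Convert IX (Roman numeral) → 9 (decimal)
22 + 9 = 31
31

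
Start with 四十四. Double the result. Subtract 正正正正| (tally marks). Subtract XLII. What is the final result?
Convert 四十四 (Chinese numeral) → 4×10 + 4 = 44 (decimal)
Start: 44
44 × 2 = 88
Convert 正正正正| (tally marks) → 5 + 5 + 5 + 5 + 1 = 21 (decimal)
88 - 21 = 67
Convert XLII (Roman numeral) → 40 + 1 + 1 = 42 (decimal)
67 - 42 = 25
25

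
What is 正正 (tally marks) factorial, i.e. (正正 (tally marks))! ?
Convert 正正 (tally marks) → 5 + 5 = 10 (decimal)
Compute 10! = 3628800
3628800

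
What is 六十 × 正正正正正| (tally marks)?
Convert 六十 (Chinese numeral) → 6×10 = 60 (decimal)
Convert 正正正正正| (tally marks) → 5 + 5 + 5 + 5 + 5 + 1 = 26 (decimal)
Compute 60 × 26 = 1560
1560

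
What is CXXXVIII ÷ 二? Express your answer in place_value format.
Convert CXXXVIII (Roman numeral) → 100 + 10 + 10 + 10 + 5 + 1 + 1 + 1 = 138 (decimal)
Convert 二 (Chinese numeral) → 2 (decimal)
Compute 138 ÷ 2 = 69
Convert 69 (decimal) → 69 = 6×10 + 9 → 6 tens, 9 ones (place-value notation)
6 tens, 9 ones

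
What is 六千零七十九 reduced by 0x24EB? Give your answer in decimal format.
Convert 六千零七十九 (Chinese numeral) → 6×1000 + 7×10 + 9 = 6079 (decimal)
Convert 0x24EB (hexadecimal) → 2×4096 + 4×256 + 14×16 + 11 = 9451 (decimal)
Compute 6079 - 9451 = -3372
-3372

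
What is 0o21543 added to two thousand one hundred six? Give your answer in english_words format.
Convert 0o21543 (octal) → 2×4096 + 1×512 + 5×64 + 4×8 + 3 = 9059 (decimal)
Convert two thousand one hundred six (English words) → 2×1000 + 1×100 + 6 = 2106 (decimal)
Compute 9059 + 2106 = 11165
Convert 11165 (decimal) → 11165 = 11×1000 + 1×100 + 65 → eleven thousand one hundred sixty-five (English words)
eleven thousand one hundred sixty-five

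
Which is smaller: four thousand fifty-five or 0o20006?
Convert four thousand fifty-five (English words) → 4×1000 + 55 = 4055 (decimal)
Convert 0o20006 (octal) → 2×4096 + 6 = 8198 (decimal)
Compare 4055 vs 8198: smaller = 4055
4055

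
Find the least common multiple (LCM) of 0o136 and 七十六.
Convert 0o136 (octal) → 1×64 + 3×8 + 6 = 94 (decimal)
Convert 七十六 (Chinese numeral) → 7×10 + 6 = 76 (decimal)
Compute lcm(94, 76) = 3572
3572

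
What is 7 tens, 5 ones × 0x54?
Convert 7 tens, 5 ones (place-value notation) → 7×10 + 5 = 75 (decimal)
Convert 0x54 (hexadecimal) → 5×16 + 4 = 84 (decimal)
Compute 75 × 84 = 6300
6300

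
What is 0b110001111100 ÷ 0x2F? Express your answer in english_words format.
Convert 0b110001111100 (binary) → 2048 + 1024 + 64 + 32 + 16 + 8 + 4 = 3196 (decimal)
Convert 0x2F (hexadecimal) → 2×16 + 15 = 47 (decimal)
Compute 3196 ÷ 47 = 68
Convert 68 (decimal) → sixty-eight (English words)
sixty-eight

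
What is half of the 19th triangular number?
The 19th triangular number = 19×20/2 = 190
Compute 190 ÷ 2 = 95
95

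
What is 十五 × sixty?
Convert 十五 (Chinese numeral) → 1×10 + 5 = 15 (decimal)
Convert sixty (English words) → 60 (decimal)
Compute 15 × 60 = 900
900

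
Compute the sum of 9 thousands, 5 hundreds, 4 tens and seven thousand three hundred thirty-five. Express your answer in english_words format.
Convert 9 thousands, 5 hundreds, 4 tens (place-value notation) → 9×1000 + 5×100 + 4×10 = 9540 (decimal)
Convert seven thousand three hundred thirty-five (English words) → 7×1000 + 3×100 + 35 = 7335 (decimal)
Compute 9540 + 7335 = 16875
Convert 16875 (decimal) → 16875 = 16×1000 + 8×100 + 75 → sixteen thousand eight hundred seventy-five (English words)
sixteen thousand eight hundred seventy-five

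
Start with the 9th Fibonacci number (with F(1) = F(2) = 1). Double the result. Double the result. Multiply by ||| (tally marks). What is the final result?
Convert the 9th Fibonacci number (with F(1) = F(2) = 1) (Fibonacci index) → 1, 1, 2, 3, 5, 8, 13, 21, 34 → 34 (decimal)
Start: 34
34 × 2 = 68
68 × 2 = 136
Convert ||| (tally marks) → 3 (decimal)
136 × 3 = 408
408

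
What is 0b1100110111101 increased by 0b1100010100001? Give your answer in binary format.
Convert 0b1100110111101 (binary) → 4096 + 2048 + 256 + 128 + 32 + 16 + 8 + 4 + 1 = 6589 (decimal)
Convert 0b1100010100001 (binary) → 4096 + 2048 + 128 + 32 + 1 = 6305 (decimal)
Compute 6589 + 6305 = 12894
Convert 12894 (decimal) → 12894 = 8192 + 4096 + 512 + 64 + 16 + 8 + 4 + 2 → 0b11001001011110 (binary)
0b11001001011110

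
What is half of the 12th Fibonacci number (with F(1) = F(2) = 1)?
The 12th Fibonacci number (with F(1) = F(2) = 1): 1, 1, 2, 3, 5, 8, 13, 21, 34, 55, 89, 144 → 144
Compute 144 ÷ 2 = 72
72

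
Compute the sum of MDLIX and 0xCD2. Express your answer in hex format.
Convert MDLIX (Roman numeral) → 1000 + 500 + 50 + 9 = 1559 (decimal)
Convert 0xCD2 (hexadecimal) → 12×256 + 13×16 + 2 = 3282 (decimal)
Compute 1559 + 3282 = 4841
Convert 4841 (decimal) → 4841 = 1×4096 + 2×256 + 14×16 + 9 → 0x12E9 (hexadecimal)
0x12E9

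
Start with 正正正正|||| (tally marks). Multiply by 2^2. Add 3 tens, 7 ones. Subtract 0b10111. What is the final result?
Convert 正正正正|||| (tally marks) → 5 + 5 + 5 + 5 + 4 = 24 (decimal)
Start: 24
Convert 2^2 (power) → 4 (decimal)
24 × 4 = 96
Convert 3 tens, 7 ones (place-value notation) → 3×10 + 7 = 37 (decimal)
96 + 37 = 133
Convert 0b10111 (binary) → 16 + 4 + 2 + 1 = 23 (decimal)
133 - 23 = 110
110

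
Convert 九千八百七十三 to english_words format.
Convert 九千八百七十三 (Chinese numeral) → 9×1000 + 8×100 + 7×10 + 3 = 9873 (decimal)
Convert 9873 (decimal) → 9873 = 9×1000 + 8×100 + 73 → nine thousand eight hundred seventy-three (English words)
nine thousand eight hundred seventy-three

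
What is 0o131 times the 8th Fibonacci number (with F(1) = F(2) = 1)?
Convert 0o131 (octal) → 1×64 + 3×8 + 1 = 89 (decimal)
Convert the 8th Fibonacci number (with F(1) = F(2) = 1) (Fibonacci index) → 1, 1, 2, 3, 5, 8, 13, 21 → 21 (decimal)
Compute 89 × 21 = 1869
1869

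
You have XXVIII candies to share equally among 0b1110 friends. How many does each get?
Convert XXVIII (Roman numeral) → 10 + 10 + 5 + 1 + 1 + 1 = 28 (decimal)
Convert 0b1110 (binary) → 8 + 4 + 2 = 14 (decimal)
Compute 28 ÷ 14 = 2
2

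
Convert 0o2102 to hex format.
Convert 0o2102 (octal) → 2×512 + 1×64 + 2 = 1090 (decimal)
Convert 1090 (decimal) → 1090 = 4×256 + 4×16 + 2 → 0x442 (hexadecimal)
0x442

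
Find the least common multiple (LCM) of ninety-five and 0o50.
Convert ninety-five (English words) → 95 (decimal)
Convert 0o50 (octal) → 5×8 = 40 (decimal)
Compute lcm(95, 40) = 760
760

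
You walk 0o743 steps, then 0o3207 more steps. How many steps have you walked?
Convert 0o743 (octal) → 7×64 + 4×8 + 3 = 483 (decimal)
Convert 0o3207 (octal) → 3×512 + 2×64 + 7 = 1671 (decimal)
Compute 483 + 1671 = 2154
2154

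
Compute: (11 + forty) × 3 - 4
Convert forty (English words) → 40 (decimal)
Expression in decimal: (11 + 40) × 3 - 4
Parentheses first: 11 + 40 = 51
Multiply: 51 × 3 = 153
Subtract: 153 - 4 = 149
149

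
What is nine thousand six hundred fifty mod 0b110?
Convert nine thousand six hundred fifty (English words) → 9×1000 + 6×100 + 50 = 9650 (decimal)
Convert 0b110 (binary) → 4 + 2 = 6 (decimal)
Compute 9650 mod 6 = 2
2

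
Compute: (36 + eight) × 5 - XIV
Convert eight (English words) → 8 (decimal)
Convert XIV (Roman numeral) → 10 + 4 = 14 (decimal)
Expression in decimal: (36 + 8) × 5 - 14
Parentheses first: 36 + 8 = 44
Multiply: 44 × 5 = 220
Subtract: 220 - 14 = 206
206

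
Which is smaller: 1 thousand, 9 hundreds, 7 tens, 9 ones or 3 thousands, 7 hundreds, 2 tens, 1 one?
Convert 1 thousand, 9 hundreds, 7 tens, 9 ones (place-value notation) → 1×1000 + 9×100 + 7×10 + 9 = 1979 (decimal)
Convert 3 thousands, 7 hundreds, 2 tens, 1 one (place-value notation) → 3×1000 + 7×100 + 2×10 + 1 = 3721 (decimal)
Compare 1979 vs 3721: smaller = 1979
1979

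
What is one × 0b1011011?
Convert one (English words) → 1 (decimal)
Convert 0b1011011 (binary) → 64 + 16 + 8 + 2 + 1 = 91 (decimal)
Compute 1 × 91 = 91
91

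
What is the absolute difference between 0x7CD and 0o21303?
Convert 0x7CD (hexadecimal) → 7×256 + 12×16 + 13 = 1997 (decimal)
Convert 0o21303 (octal) → 2×4096 + 1×512 + 3×64 + 3 = 8899 (decimal)
Compute |1997 - 8899| = 6902
6902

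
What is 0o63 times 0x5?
Convert 0o63 (octal) → 6×8 + 3 = 51 (decimal)
Convert 0x5 (hexadecimal) → 5 (decimal)
Compute 51 × 5 = 255
255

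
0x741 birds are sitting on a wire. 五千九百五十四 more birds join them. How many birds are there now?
Convert 0x741 (hexadecimal) → 7×256 + 4×16 + 1 = 1857 (decimal)
Convert 五千九百五十四 (Chinese numeral) → 5×1000 + 9×100 + 5×10 + 4 = 5954 (decimal)
Compute 1857 + 5954 = 7811
7811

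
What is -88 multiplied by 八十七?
Convert 八十七 (Chinese numeral) → 8×10 + 7 = 87 (decimal)
Compute -88 × 87 = -7656
-7656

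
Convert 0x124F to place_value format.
Convert 0x124F (hexadecimal) → 1×4096 + 2×256 + 4×16 + 15 = 4687 (decimal)
Convert 4687 (decimal) → 4687 = 4×1000 + 6×100 + 8×10 + 7 → 4 thousands, 6 hundreds, 8 tens, 7 ones (place-value notation)
4 thousands, 6 hundreds, 8 tens, 7 ones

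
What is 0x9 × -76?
Convert 0x9 (hexadecimal) → 9 (decimal)
Compute 9 × -76 = -684
-684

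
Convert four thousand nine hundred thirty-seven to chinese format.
Convert four thousand nine hundred thirty-seven (English words) → 4×1000 + 9×100 + 37 = 4937 (decimal)
Convert 4937 (decimal) → 4937 = 4×1000 + 9×100 + 3×10 + 7 → 四千九百三十七 (Chinese numeral)
四千九百三十七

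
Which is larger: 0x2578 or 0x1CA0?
Convert 0x2578 (hexadecimal) → 2×4096 + 5×256 + 7×16 + 8 = 9592 (decimal)
Convert 0x1CA0 (hexadecimal) → 1×4096 + 12×256 + 10×16 = 7328 (decimal)
Compare 9592 vs 7328: larger = 9592
9592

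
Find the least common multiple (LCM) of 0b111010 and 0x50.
Convert 0b111010 (binary) → 32 + 16 + 8 + 2 = 58 (decimal)
Convert 0x50 (hexadecimal) → 5×16 = 80 (decimal)
Compute lcm(58, 80) = 2320
2320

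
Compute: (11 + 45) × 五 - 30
Convert 五 (Chinese numeral) → 5 (decimal)
Expression in decimal: (11 + 45) × 5 - 30
Parentheses first: 11 + 45 = 56
Multiply: 56 × 5 = 280
Subtract: 280 - 30 = 250
250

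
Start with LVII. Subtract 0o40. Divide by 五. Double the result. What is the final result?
Convert LVII (Roman numeral) → 50 + 5 + 1 + 1 = 57 (decimal)
Start: 57
Convert 0o40 (octal) → 4×8 = 32 (decimal)
57 - 32 = 25
Convert 五 (Chinese numeral) → 5 (decimal)
25 ÷ 5 = 5
5 × 2 = 10
10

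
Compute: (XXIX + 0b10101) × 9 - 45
Convert XXIX (Roman numeral) → 10 + 10 + 9 = 29 (decimal)
Convert 0b10101 (binary) → 16 + 4 + 1 = 21 (decimal)
Expression in decimal: (29 + 21) × 9 - 45
Parentheses first: 29 + 21 = 50
Multiply: 50 × 9 = 450
Subtract: 450 - 45 = 405
405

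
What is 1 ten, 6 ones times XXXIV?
Convert 1 ten, 6 ones (place-value notation) → 1×10 + 6 = 16 (decimal)
Convert XXXIV (Roman numeral) → 10 + 10 + 10 + 4 = 34 (decimal)
Compute 16 × 34 = 544
544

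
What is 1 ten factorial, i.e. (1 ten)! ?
Convert 1 ten (place-value notation) → 1×10 = 10 (decimal)
Compute 10! = 3628800
3628800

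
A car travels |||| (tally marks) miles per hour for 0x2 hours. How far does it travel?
Convert |||| (tally marks) → 4 (decimal)
Convert 0x2 (hexadecimal) → 2 (decimal)
Compute 4 × 2 = 8
8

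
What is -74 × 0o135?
Convert 0o135 (octal) → 1×64 + 3×8 + 5 = 93 (decimal)
Compute -74 × 93 = -6882
-6882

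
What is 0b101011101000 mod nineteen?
Convert 0b101011101000 (binary) → 2048 + 512 + 128 + 64 + 32 + 8 = 2792 (decimal)
Convert nineteen (English words) → 19 (decimal)
Compute 2792 mod 19 = 18
18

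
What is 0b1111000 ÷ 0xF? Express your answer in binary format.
Convert 0b1111000 (binary) → 64 + 32 + 16 + 8 = 120 (decimal)
Convert 0xF (hexadecimal) → 15 (decimal)
Compute 120 ÷ 15 = 8
Convert 8 (decimal) → 0b1000 (binary)
0b1000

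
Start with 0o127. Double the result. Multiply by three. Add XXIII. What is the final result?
Convert 0o127 (octal) → 1×64 + 2×8 + 7 = 87 (decimal)
Start: 87
87 × 2 = 174
Convert three (English words) → 3 (decimal)
174 × 3 = 522
Convert XXIII (Roman numeral) → 10 + 10 + 1 + 1 + 1 = 23 (decimal)
522 + 23 = 545
545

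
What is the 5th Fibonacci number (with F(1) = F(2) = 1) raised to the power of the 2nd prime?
Convert the 5th Fibonacci number (with F(1) = F(2) = 1) (Fibonacci index) → 1, 1, 2, 3, 5 → 5 (decimal)
Convert the 2nd prime (prime index) → 3 (decimal)
Compute 5 ^ 3 = 125
125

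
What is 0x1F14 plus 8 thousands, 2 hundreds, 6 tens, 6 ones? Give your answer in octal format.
Convert 0x1F14 (hexadecimal) → 1×4096 + 15×256 + 1×16 + 4 = 7956 (decimal)
Convert 8 thousands, 2 hundreds, 6 tens, 6 ones (place-value notation) → 8×1000 + 2×100 + 6×10 + 6 = 8266 (decimal)
Compute 7956 + 8266 = 16222
Convert 16222 (decimal) → 16222 = 3×4096 + 7×512 + 5×64 + 3×8 + 6 → 0o37536 (octal)
0o37536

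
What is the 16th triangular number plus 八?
The 16th triangular number = 16×17/2 = 136
Convert 八 (Chinese numeral) → 8 (decimal)
Compute 136 + 8 = 144
144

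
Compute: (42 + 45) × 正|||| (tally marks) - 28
Convert 正|||| (tally marks) → 5 + 4 = 9 (decimal)
Expression in decimal: (42 + 45) × 9 - 28
Parentheses first: 42 + 45 = 87
Multiply: 87 × 9 = 783
Subtract: 783 - 28 = 755
755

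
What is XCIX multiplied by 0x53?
Convert XCIX (Roman numeral) → 90 + 9 = 99 (decimal)
Convert 0x53 (hexadecimal) → 5×16 + 3 = 83 (decimal)
Compute 99 × 83 = 8217
8217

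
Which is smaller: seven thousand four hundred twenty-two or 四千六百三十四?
Convert seven thousand four hundred twenty-two (English words) → 7×1000 + 4×100 + 22 = 7422 (decimal)
Convert 四千六百三十四 (Chinese numeral) → 4×1000 + 6×100 + 3×10 + 4 = 4634 (decimal)
Compare 7422 vs 4634: smaller = 4634
4634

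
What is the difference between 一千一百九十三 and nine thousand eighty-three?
Convert 一千一百九十三 (Chinese numeral) → 1×1000 + 1×100 + 9×10 + 3 = 1193 (decimal)
Convert nine thousand eighty-three (English words) → 9×1000 + 83 = 9083 (decimal)
Difference: |1193 - 9083| = 7890
7890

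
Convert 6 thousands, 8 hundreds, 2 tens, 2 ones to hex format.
Convert 6 thousands, 8 hundreds, 2 tens, 2 ones (place-value notation) → 6×1000 + 8×100 + 2×10 + 2 = 6822 (decimal)
Convert 6822 (decimal) → 6822 = 1×4096 + 10×256 + 10×16 + 6 → 0x1AA6 (hexadecimal)
0x1AA6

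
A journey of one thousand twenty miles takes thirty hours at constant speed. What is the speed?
Convert one thousand twenty (English words) → 1×1000 + 20 = 1020 (decimal)
Convert thirty (English words) → 30 (decimal)
Compute 1020 ÷ 30 = 34
34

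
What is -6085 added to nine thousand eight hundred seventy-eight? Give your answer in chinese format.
Convert nine thousand eight hundred seventy-eight (English words) → 9×1000 + 8×100 + 78 = 9878 (decimal)
Compute -6085 + 9878 = 3793
Convert 3793 (decimal) → 3793 = 3×1000 + 7×100 + 9×10 + 3 → 三千七百九十三 (Chinese numeral)
三千七百九十三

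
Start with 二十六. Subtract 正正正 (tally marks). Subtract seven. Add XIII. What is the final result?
Convert 二十六 (Chinese numeral) → 2×10 + 6 = 26 (decimal)
Start: 26
Convert 正正正 (tally marks) → 5 + 5 + 5 = 15 (decimal)
26 - 15 = 11
Convert seven (English words) → 7 (decimal)
11 - 7 = 4
Convert XIII (Roman numeral) → 10 + 1 + 1 + 1 = 13 (decimal)
4 + 13 = 17
17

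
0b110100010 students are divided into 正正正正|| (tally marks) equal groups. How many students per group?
Convert 0b110100010 (binary) → 256 + 128 + 32 + 2 = 418 (decimal)
Convert 正正正正|| (tally marks) → 5 + 5 + 5 + 5 + 2 = 22 (decimal)
Compute 418 ÷ 22 = 19
19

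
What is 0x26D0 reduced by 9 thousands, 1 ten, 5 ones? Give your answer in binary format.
Convert 0x26D0 (hexadecimal) → 2×4096 + 6×256 + 13×16 = 9936 (decimal)
Convert 9 thousands, 1 ten, 5 ones (place-value notation) → 9×1000 + 1×10 + 5 = 9015 (decimal)
Compute 9936 - 9015 = 921
Convert 921 (decimal) → 921 = 512 + 256 + 128 + 16 + 8 + 1 → 0b1110011001 (binary)
0b1110011001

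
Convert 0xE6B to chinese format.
Convert 0xE6B (hexadecimal) → 14×256 + 6×16 + 11 = 3691 (decimal)
Convert 3691 (decimal) → 3691 = 3×1000 + 6×100 + 9×10 + 1 → 三千六百九十一 (Chinese numeral)
三千六百九十一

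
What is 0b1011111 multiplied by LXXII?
Convert 0b1011111 (binary) → 64 + 16 + 8 + 4 + 2 + 1 = 95 (decimal)
Convert LXXII (Roman numeral) → 50 + 10 + 10 + 1 + 1 = 72 (decimal)
Compute 95 × 72 = 6840
6840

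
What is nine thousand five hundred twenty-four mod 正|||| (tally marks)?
Convert nine thousand five hundred twenty-four (English words) → 9×1000 + 5×100 + 24 = 9524 (decimal)
Convert 正|||| (tally marks) → 5 + 4 = 9 (decimal)
Compute 9524 mod 9 = 2
2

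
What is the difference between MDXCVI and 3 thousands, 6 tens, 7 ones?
Convert MDXCVI (Roman numeral) → 1000 + 500 + 90 + 5 + 1 = 1596 (decimal)
Convert 3 thousands, 6 tens, 7 ones (place-value notation) → 3×1000 + 6×10 + 7 = 3067 (decimal)
Difference: |1596 - 3067| = 1471
1471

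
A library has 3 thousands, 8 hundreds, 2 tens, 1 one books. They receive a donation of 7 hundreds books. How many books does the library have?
Convert 3 thousands, 8 hundreds, 2 tens, 1 one (place-value notation) → 3×1000 + 8×100 + 2×10 + 1 = 3821 (decimal)
Convert 7 hundreds (place-value notation) → 7×100 = 700 (decimal)
Compute 3821 + 700 = 4521
4521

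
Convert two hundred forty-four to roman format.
Convert two hundred forty-four (English words) → 2×100 + 44 = 244 (decimal)
Convert 244 (decimal) → 244 = 100 + 100 + 40 + 4 → CCXLIV (Roman numeral)
CCXLIV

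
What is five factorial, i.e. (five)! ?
Convert five (English words) → 5 (decimal)
Compute 5! = 120
120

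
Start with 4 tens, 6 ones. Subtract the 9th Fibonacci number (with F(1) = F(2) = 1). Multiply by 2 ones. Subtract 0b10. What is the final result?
Convert 4 tens, 6 ones (place-value notation) → 4×10 + 6 = 46 (decimal)
Start: 46
Convert the 9th Fibonacci number (with F(1) = F(2) = 1) (Fibonacci index) → 1, 1, 2, 3, 5, 8, 13, 21, 34 → 34 (decimal)
46 - 34 = 12
Convert 2 ones (place-value notation) → 2 (decimal)
12 × 2 = 24
Convert 0b10 (binary) → 2 (decimal)
24 - 2 = 22
22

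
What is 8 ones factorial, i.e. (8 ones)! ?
Convert 8 ones (place-value notation) → 8 (decimal)
Compute 8! = 40320
40320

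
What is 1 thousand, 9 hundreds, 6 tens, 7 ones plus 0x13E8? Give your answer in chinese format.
Convert 1 thousand, 9 hundreds, 6 tens, 7 ones (place-value notation) → 1×1000 + 9×100 + 6×10 + 7 = 1967 (decimal)
Convert 0x13E8 (hexadecimal) → 1×4096 + 3×256 + 14×16 + 8 = 5096 (decimal)
Compute 1967 + 5096 = 7063
Convert 7063 (decimal) → 7063 = 7×1000 + 6×10 + 3 → 七千零六十三 (Chinese numeral)
七千零六十三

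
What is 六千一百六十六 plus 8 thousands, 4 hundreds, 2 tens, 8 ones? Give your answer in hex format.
Convert 六千一百六十六 (Chinese numeral) → 6×1000 + 1×100 + 6×10 + 6 = 6166 (decimal)
Convert 8 thousands, 4 hundreds, 2 tens, 8 ones (place-value notation) → 8×1000 + 4×100 + 2×10 + 8 = 8428 (decimal)
Compute 6166 + 8428 = 14594
Convert 14594 (decimal) → 14594 = 3×4096 + 9×256 + 2 → 0x3902 (hexadecimal)
0x3902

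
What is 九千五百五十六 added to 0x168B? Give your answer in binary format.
Convert 九千五百五十六 (Chinese numeral) → 9×1000 + 5×100 + 5×10 + 6 = 9556 (decimal)
Convert 0x168B (hexadecimal) → 1×4096 + 6×256 + 8×16 + 11 = 5771 (decimal)
Compute 9556 + 5771 = 15327
Convert 15327 (decimal) → 15327 = 8192 + 4096 + 2048 + 512 + 256 + 128 + 64 + 16 + 8 + 4 + 2 + 1 → 0b11101111011111 (binary)
0b11101111011111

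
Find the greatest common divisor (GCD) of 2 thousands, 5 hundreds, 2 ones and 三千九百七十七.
Convert 2 thousands, 5 hundreds, 2 ones (place-value notation) → 2×1000 + 5×100 + 2 = 2502 (decimal)
Convert 三千九百七十七 (Chinese numeral) → 3×1000 + 9×100 + 7×10 + 7 = 3977 (decimal)
Compute gcd(2502, 3977) = 1
1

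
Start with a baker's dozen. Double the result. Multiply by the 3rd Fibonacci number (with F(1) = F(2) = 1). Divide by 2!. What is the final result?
Convert a baker's dozen (colloquial) → 13 (decimal)
Start: 13
13 × 2 = 26
Convert the 3rd Fibonacci number (with F(1) = F(2) = 1) (Fibonacci index) → 1, 1, 2 → 2 (decimal)
26 × 2 = 52
Convert 2! (factorial) → 2 (decimal)
52 ÷ 2 = 26
26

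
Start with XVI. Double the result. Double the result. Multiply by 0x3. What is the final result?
Convert XVI (Roman numeral) → 10 + 5 + 1 = 16 (decimal)
Start: 16
16 × 2 = 32
32 × 2 = 64
Convert 0x3 (hexadecimal) → 3 (decimal)
64 × 3 = 192
192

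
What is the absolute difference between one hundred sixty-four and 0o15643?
Convert one hundred sixty-four (English words) → 1×100 + 64 = 164 (decimal)
Convert 0o15643 (octal) → 1×4096 + 5×512 + 6×64 + 4×8 + 3 = 7075 (decimal)
Compute |164 - 7075| = 6911
6911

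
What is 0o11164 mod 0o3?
Convert 0o11164 (octal) → 1×4096 + 1×512 + 1×64 + 6×8 + 4 = 4724 (decimal)
Convert 0o3 (octal) → 3 (decimal)
Compute 4724 mod 3 = 2
2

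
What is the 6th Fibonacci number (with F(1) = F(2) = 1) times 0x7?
Convert the 6th Fibonacci number (with F(1) = F(2) = 1) (Fibonacci index) → 1, 1, 2, 3, 5, 8 → 8 (decimal)
Convert 0x7 (hexadecimal) → 7 (decimal)
Compute 8 × 7 = 56
56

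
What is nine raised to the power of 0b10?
Convert nine (English words) → 9 (decimal)
Convert 0b10 (binary) → 2 (decimal)
Compute 9 ^ 2 = 81
81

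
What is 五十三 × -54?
Convert 五十三 (Chinese numeral) → 5×10 + 3 = 53 (decimal)
Compute 53 × -54 = -2862
-2862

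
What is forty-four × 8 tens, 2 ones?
Convert forty-four (English words) → 44 (decimal)
Convert 8 tens, 2 ones (place-value notation) → 8×10 + 2 = 82 (decimal)
Compute 44 × 82 = 3608
3608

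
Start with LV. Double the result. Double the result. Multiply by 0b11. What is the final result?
Convert LV (Roman numeral) → 50 + 5 = 55 (decimal)
Start: 55
55 × 2 = 110
110 × 2 = 220
Convert 0b11 (binary) → 2 + 1 = 3 (decimal)
220 × 3 = 660
660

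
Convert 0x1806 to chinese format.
Convert 0x1806 (hexadecimal) → 1×4096 + 8×256 + 6 = 6150 (decimal)
Convert 6150 (decimal) → 6150 = 6×1000 + 1×100 + 5×10 → 六千一百五十 (Chinese numeral)
六千一百五十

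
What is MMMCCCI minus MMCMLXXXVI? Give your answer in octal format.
Convert MMMCCCI (Roman numeral) → 1000 + 1000 + 1000 + 100 + 100 + 100 + 1 = 3301 (decimal)
Convert MMCMLXXXVI (Roman numeral) → 1000 + 1000 + 900 + 50 + 10 + 10 + 10 + 5 + 1 = 2986 (decimal)
Compute 3301 - 2986 = 315
Convert 315 (decimal) → 315 = 4×64 + 7×8 + 3 → 0o473 (octal)
0o473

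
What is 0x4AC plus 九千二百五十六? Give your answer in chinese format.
Convert 0x4AC (hexadecimal) → 4×256 + 10×16 + 12 = 1196 (decimal)
Convert 九千二百五十六 (Chinese numeral) → 9×1000 + 2×100 + 5×10 + 6 = 9256 (decimal)
Compute 1196 + 9256 = 10452
Convert 10452 (decimal) → 10452 = 1×10000 + 4×100 + 5×10 + 2 → 一万零四百五十二 (Chinese numeral)
一万零四百五十二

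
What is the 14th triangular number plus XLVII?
The 14th triangular number = 14×15/2 = 105
Convert XLVII (Roman numeral) → 40 + 5 + 1 + 1 = 47 (decimal)
Compute 105 + 47 = 152
152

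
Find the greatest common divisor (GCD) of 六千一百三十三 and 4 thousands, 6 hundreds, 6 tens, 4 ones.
Convert 六千一百三十三 (Chinese numeral) → 6×1000 + 1×100 + 3×10 + 3 = 6133 (decimal)
Convert 4 thousands, 6 hundreds, 6 tens, 4 ones (place-value notation) → 4×1000 + 6×100 + 6×10 + 4 = 4664 (decimal)
Compute gcd(6133, 4664) = 1
1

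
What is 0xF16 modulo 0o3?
Convert 0xF16 (hexadecimal) → 15×256 + 1×16 + 6 = 3862 (decimal)
Convert 0o3 (octal) → 3 (decimal)
Compute 3862 mod 3 = 1
1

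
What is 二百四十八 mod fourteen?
Convert 二百四十八 (Chinese numeral) → 2×100 + 4×10 + 8 = 248 (decimal)
Convert fourteen (English words) → 14 (decimal)
Compute 248 mod 14 = 10
10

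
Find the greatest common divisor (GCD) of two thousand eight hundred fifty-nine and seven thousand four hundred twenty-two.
Convert two thousand eight hundred fifty-nine (English words) → 2×1000 + 8×100 + 59 = 2859 (decimal)
Convert seven thousand four hundred twenty-two (English words) → 7×1000 + 4×100 + 22 = 7422 (decimal)
Compute gcd(2859, 7422) = 3
3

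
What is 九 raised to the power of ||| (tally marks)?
Convert 九 (Chinese numeral) → 9 (decimal)
Convert ||| (tally marks) → 3 (decimal)
Compute 9 ^ 3 = 729
729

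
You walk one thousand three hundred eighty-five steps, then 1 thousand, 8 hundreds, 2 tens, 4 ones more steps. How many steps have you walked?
Convert one thousand three hundred eighty-five (English words) → 1×1000 + 3×100 + 85 = 1385 (decimal)
Convert 1 thousand, 8 hundreds, 2 tens, 4 ones (place-value notation) → 1×1000 + 8×100 + 2×10 + 4 = 1824 (decimal)
Compute 1385 + 1824 = 3209
3209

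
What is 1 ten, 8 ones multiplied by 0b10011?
Convert 1 ten, 8 ones (place-value notation) → 1×10 + 8 = 18 (decimal)
Convert 0b10011 (binary) → 16 + 2 + 1 = 19 (decimal)
Compute 18 × 19 = 342
342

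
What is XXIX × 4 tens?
Convert XXIX (Roman numeral) → 10 + 10 + 9 = 29 (decimal)
Convert 4 tens (place-value notation) → 4×10 = 40 (decimal)
Compute 29 × 40 = 1160
1160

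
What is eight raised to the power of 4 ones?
Convert eight (English words) → 8 (decimal)
Convert 4 ones (place-value notation) → 4 (decimal)
Compute 8 ^ 4 = 4096
4096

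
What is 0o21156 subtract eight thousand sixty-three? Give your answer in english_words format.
Convert 0o21156 (octal) → 2×4096 + 1×512 + 1×64 + 5×8 + 6 = 8814 (decimal)
Convert eight thousand sixty-three (English words) → 8×1000 + 63 = 8063 (decimal)
Compute 8814 - 8063 = 751
Convert 751 (decimal) → 751 = 7×100 + 51 → seven hundred fifty-one (English words)
seven hundred fifty-one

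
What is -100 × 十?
Convert 十 (Chinese numeral) → 1×10 = 10 (decimal)
Compute -100 × 10 = -1000
-1000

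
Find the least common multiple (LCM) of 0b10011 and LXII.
Convert 0b10011 (binary) → 16 + 2 + 1 = 19 (decimal)
Convert LXII (Roman numeral) → 50 + 10 + 1 + 1 = 62 (decimal)
Compute lcm(19, 62) = 1178
1178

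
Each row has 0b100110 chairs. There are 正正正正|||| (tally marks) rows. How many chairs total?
Convert 0b100110 (binary) → 32 + 4 + 2 = 38 (decimal)
Convert 正正正正|||| (tally marks) → 5 + 5 + 5 + 5 + 4 = 24 (decimal)
Compute 38 × 24 = 912
912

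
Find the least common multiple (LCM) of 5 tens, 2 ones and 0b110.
Convert 5 tens, 2 ones (place-value notation) → 5×10 + 2 = 52 (decimal)
Convert 0b110 (binary) → 4 + 2 = 6 (decimal)
Compute lcm(52, 6) = 156
156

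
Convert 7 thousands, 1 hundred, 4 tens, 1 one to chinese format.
Convert 7 thousands, 1 hundred, 4 tens, 1 one (place-value notation) → 7×1000 + 1×100 + 4×10 + 1 = 7141 (decimal)
Convert 7141 (decimal) → 7141 = 7×1000 + 1×100 + 4×10 + 1 → 七千一百四十一 (Chinese numeral)
七千一百四十一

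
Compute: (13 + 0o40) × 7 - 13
Convert 0o40 (octal) → 4×8 = 32 (decimal)
Expression in decimal: (13 + 32) × 7 - 13
Parentheses first: 13 + 32 = 45
Multiply: 45 × 7 = 315
Subtract: 315 - 13 = 302
302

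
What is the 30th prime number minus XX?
The 30th prime number = 113
Convert XX (Roman numeral) → 10 + 10 = 20 (decimal)
Compute 113 - 20 = 93
93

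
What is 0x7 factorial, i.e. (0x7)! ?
Convert 0x7 (hexadecimal) → 7 (decimal)
Compute 7! = 5040
5040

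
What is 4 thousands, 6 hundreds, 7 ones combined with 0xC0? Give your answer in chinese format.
Convert 4 thousands, 6 hundreds, 7 ones (place-value notation) → 4×1000 + 6×100 + 7 = 4607 (decimal)
Convert 0xC0 (hexadecimal) → 12×16 = 192 (decimal)
Compute 4607 + 192 = 4799
Convert 4799 (decimal) → 4799 = 4×1000 + 7×100 + 9×10 + 9 → 四千七百九十九 (Chinese numeral)
四千七百九十九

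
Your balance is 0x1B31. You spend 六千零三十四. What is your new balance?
Convert 0x1B31 (hexadecimal) → 1×4096 + 11×256 + 3×16 + 1 = 6961 (decimal)
Convert 六千零三十四 (Chinese numeral) → 6×1000 + 3×10 + 4 = 6034 (decimal)
Compute 6961 - 6034 = 927
927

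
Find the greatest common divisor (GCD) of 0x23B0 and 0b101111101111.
Convert 0x23B0 (hexadecimal) → 2×4096 + 3×256 + 11×16 = 9136 (decimal)
Convert 0b101111101111 (binary) → 2048 + 512 + 256 + 128 + 64 + 32 + 8 + 4 + 2 + 1 = 3055 (decimal)
Compute gcd(9136, 3055) = 1
1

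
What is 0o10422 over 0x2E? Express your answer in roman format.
Convert 0o10422 (octal) → 1×4096 + 4×64 + 2×8 + 2 = 4370 (decimal)
Convert 0x2E (hexadecimal) → 2×16 + 14 = 46 (decimal)
Compute 4370 ÷ 46 = 95
Convert 95 (decimal) → 95 = 90 + 5 → XCV (Roman numeral)
XCV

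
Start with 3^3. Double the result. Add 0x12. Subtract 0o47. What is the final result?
Convert 3^3 (power) → 27 (decimal)
Start: 27
27 × 2 = 54
Convert 0x12 (hexadecimal) → 1×16 + 2 = 18 (decimal)
54 + 18 = 72
Convert 0o47 (octal) → 4×8 + 7 = 39 (decimal)
72 - 39 = 33
33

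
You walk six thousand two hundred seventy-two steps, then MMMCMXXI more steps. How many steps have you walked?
Convert six thousand two hundred seventy-two (English words) → 6×1000 + 2×100 + 72 = 6272 (decimal)
Convert MMMCMXXI (Roman numeral) → 1000 + 1000 + 1000 + 900 + 10 + 10 + 1 = 3921 (decimal)
Compute 6272 + 3921 = 10193
10193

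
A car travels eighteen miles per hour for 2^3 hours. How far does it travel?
Convert eighteen (English words) → 18 (decimal)
Convert 2^3 (power) → 8 (decimal)
Compute 18 × 8 = 144
144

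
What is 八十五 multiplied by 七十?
Convert 八十五 (Chinese numeral) → 8×10 + 5 = 85 (decimal)
Convert 七十 (Chinese numeral) → 7×10 = 70 (decimal)
Compute 85 × 70 = 5950
5950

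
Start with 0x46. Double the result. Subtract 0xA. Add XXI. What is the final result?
Convert 0x46 (hexadecimal) → 4×16 + 6 = 70 (decimal)
Start: 70
70 × 2 = 140
Convert 0xA (hexadecimal) → 10 (decimal)
140 - 10 = 130
Convert XXI (Roman numeral) → 10 + 10 + 1 = 21 (decimal)
130 + 21 = 151
151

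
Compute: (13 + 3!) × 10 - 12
Convert 3! (factorial) → 6 (decimal)
Expression in decimal: (13 + 6) × 10 - 12
Parentheses first: 13 + 6 = 19
Multiply: 19 × 10 = 190
Subtract: 190 - 12 = 178
178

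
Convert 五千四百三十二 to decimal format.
Convert 五千四百三十二 (Chinese numeral) → 5×1000 + 4×100 + 3×10 + 2 = 5432 (decimal)
5432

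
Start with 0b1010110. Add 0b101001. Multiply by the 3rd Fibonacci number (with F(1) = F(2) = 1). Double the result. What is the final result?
Convert 0b1010110 (binary) → 64 + 16 + 4 + 2 = 86 (decimal)
Start: 86
Convert 0b101001 (binary) → 32 + 8 + 1 = 41 (decimal)
86 + 41 = 127
Convert the 3rd Fibonacci number (with F(1) = F(2) = 1) (Fibonacci index) → 1, 1, 2 → 2 (decimal)
127 × 2 = 254
254 × 2 = 508
508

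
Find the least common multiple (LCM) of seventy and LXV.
Convert seventy (English words) → 70 (decimal)
Convert LXV (Roman numeral) → 50 + 10 + 5 = 65 (decimal)
Compute lcm(70, 65) = 910
910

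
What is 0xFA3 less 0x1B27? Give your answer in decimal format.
Convert 0xFA3 (hexadecimal) → 15×256 + 10×16 + 3 = 4003 (decimal)
Convert 0x1B27 (hexadecimal) → 1×4096 + 11×256 + 2×16 + 7 = 6951 (decimal)
Compute 4003 - 6951 = -2948
-2948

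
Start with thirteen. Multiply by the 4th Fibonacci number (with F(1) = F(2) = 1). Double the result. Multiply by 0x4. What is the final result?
Convert thirteen (English words) → 13 (decimal)
Start: 13
Convert the 4th Fibonacci number (with F(1) = F(2) = 1) (Fibonacci index) → 1, 1, 2, 3 → 3 (decimal)
13 × 3 = 39
39 × 2 = 78
Convert 0x4 (hexadecimal) → 4 (decimal)
78 × 4 = 312
312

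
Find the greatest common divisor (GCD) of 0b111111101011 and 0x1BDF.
Convert 0b111111101011 (binary) → 2048 + 1024 + 512 + 256 + 128 + 64 + 32 + 8 + 2 + 1 = 4075 (decimal)
Convert 0x1BDF (hexadecimal) → 1×4096 + 11×256 + 13×16 + 15 = 7135 (decimal)
Compute gcd(4075, 7135) = 5
5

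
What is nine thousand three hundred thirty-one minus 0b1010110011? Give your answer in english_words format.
Convert nine thousand three hundred thirty-one (English words) → 9×1000 + 3×100 + 31 = 9331 (decimal)
Convert 0b1010110011 (binary) → 512 + 128 + 32 + 16 + 2 + 1 = 691 (decimal)
Compute 9331 - 691 = 8640
Convert 8640 (decimal) → 8640 = 8×1000 + 6×100 + 40 → eight thousand six hundred forty (English words)
eight thousand six hundred forty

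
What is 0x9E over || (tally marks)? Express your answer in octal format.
Convert 0x9E (hexadecimal) → 9×16 + 14 = 158 (decimal)
Convert || (tally marks) → 2 (decimal)
Compute 158 ÷ 2 = 79
Convert 79 (decimal) → 79 = 1×64 + 1×8 + 7 → 0o117 (octal)
0o117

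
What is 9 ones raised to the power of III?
Convert 9 ones (place-value notation) → 9 (decimal)
Convert III (Roman numeral) → 1 + 1 + 1 = 3 (decimal)
Compute 9 ^ 3 = 729
729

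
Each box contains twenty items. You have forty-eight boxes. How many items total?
Convert twenty (English words) → 20 (decimal)
Convert forty-eight (English words) → 48 (decimal)
Compute 20 × 48 = 960
960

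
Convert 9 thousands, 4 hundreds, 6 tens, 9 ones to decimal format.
Convert 9 thousands, 4 hundreds, 6 tens, 9 ones (place-value notation) → 9×1000 + 4×100 + 6×10 + 9 = 9469 (decimal)
9469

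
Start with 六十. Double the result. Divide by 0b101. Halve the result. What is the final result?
Convert 六十 (Chinese numeral) → 6×10 = 60 (decimal)
Start: 60
60 × 2 = 120
Convert 0b101 (binary) → 4 + 1 = 5 (decimal)
120 ÷ 5 = 24
24 ÷ 2 = 12
12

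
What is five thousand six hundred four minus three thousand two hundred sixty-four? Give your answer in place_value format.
Convert five thousand six hundred four (English words) → 5×1000 + 6×100 + 4 = 5604 (decimal)
Convert three thousand two hundred sixty-four (English words) → 3×1000 + 2×100 + 64 = 3264 (decimal)
Compute 5604 - 3264 = 2340
Convert 2340 (decimal) → 2340 = 2×1000 + 3×100 + 4×10 → 2 thousands, 3 hundreds, 4 tens (place-value notation)
2 thousands, 3 hundreds, 4 tens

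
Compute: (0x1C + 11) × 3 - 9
Convert 0x1C (hexadecimal) → 1×16 + 12 = 28 (decimal)
Expression in decimal: (28 + 11) × 3 - 9
Parentheses first: 28 + 11 = 39
Multiply: 39 × 3 = 117
Subtract: 117 - 9 = 108
108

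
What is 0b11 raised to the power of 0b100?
Convert 0b11 (binary) → 2 + 1 = 3 (decimal)
Convert 0b100 (binary) → 4 (decimal)
Compute 3 ^ 4 = 81
81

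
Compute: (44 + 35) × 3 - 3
Parentheses first: 44 + 35 = 79
Multiply: 79 × 3 = 237
Subtract: 237 - 3 = 234
234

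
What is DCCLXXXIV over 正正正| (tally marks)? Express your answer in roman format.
Convert DCCLXXXIV (Roman numeral) → 500 + 100 + 100 + 50 + 10 + 10 + 10 + 4 = 784 (decimal)
Convert 正正正| (tally marks) → 5 + 5 + 5 + 1 = 16 (decimal)
Compute 784 ÷ 16 = 49
Convert 49 (decimal) → 49 = 40 + 9 → XLIX (Roman numeral)
XLIX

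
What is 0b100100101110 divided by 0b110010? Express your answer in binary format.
Convert 0b100100101110 (binary) → 2048 + 256 + 32 + 8 + 4 + 2 = 2350 (decimal)
Convert 0b110010 (binary) → 32 + 16 + 2 = 50 (decimal)
Compute 2350 ÷ 50 = 47
Convert 47 (decimal) → 47 = 32 + 8 + 4 + 2 + 1 → 0b101111 (binary)
0b101111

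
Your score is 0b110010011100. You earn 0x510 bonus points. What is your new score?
Convert 0b110010011100 (binary) → 2048 + 1024 + 128 + 16 + 8 + 4 = 3228 (decimal)
Convert 0x510 (hexadecimal) → 5×256 + 1×16 = 1296 (decimal)
Compute 3228 + 1296 = 4524
4524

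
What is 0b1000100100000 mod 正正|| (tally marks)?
Convert 0b1000100100000 (binary) → 4096 + 256 + 32 = 4384 (decimal)
Convert 正正|| (tally marks) → 5 + 5 + 2 = 12 (decimal)
Compute 4384 mod 12 = 4
4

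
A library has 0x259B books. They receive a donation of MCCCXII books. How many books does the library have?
Convert 0x259B (hexadecimal) → 2×4096 + 5×256 + 9×16 + 11 = 9627 (decimal)
Convert MCCCXII (Roman numeral) → 1000 + 100 + 100 + 100 + 10 + 1 + 1 = 1312 (decimal)
Compute 9627 + 1312 = 10939
10939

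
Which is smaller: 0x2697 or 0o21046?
Convert 0x2697 (hexadecimal) → 2×4096 + 6×256 + 9×16 + 7 = 9879 (decimal)
Convert 0o21046 (octal) → 2×4096 + 1×512 + 4×8 + 6 = 8742 (decimal)
Compare 9879 vs 8742: smaller = 8742
8742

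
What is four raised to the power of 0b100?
Convert four (English words) → 4 (decimal)
Convert 0b100 (binary) → 4 (decimal)
Compute 4 ^ 4 = 256
256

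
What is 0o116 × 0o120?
Convert 0o116 (octal) → 1×64 + 1×8 + 6 = 78 (decimal)
Convert 0o120 (octal) → 1×64 + 2×8 = 80 (decimal)
Compute 78 × 80 = 6240
6240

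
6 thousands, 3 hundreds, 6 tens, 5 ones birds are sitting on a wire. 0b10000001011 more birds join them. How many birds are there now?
Convert 6 thousands, 3 hundreds, 6 tens, 5 ones (place-value notation) → 6×1000 + 3×100 + 6×10 + 5 = 6365 (decimal)
Convert 0b10000001011 (binary) → 1024 + 8 + 2 + 1 = 1035 (decimal)
Compute 6365 + 1035 = 7400
7400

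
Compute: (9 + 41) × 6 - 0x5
Convert 0x5 (hexadecimal) → 5 (decimal)
Expression in decimal: (9 + 41) × 6 - 5
Parentheses first: 9 + 41 = 50
Multiply: 50 × 6 = 300
Subtract: 300 - 5 = 295
295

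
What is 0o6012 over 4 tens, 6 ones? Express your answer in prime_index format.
Convert 0o6012 (octal) → 6×512 + 1×8 + 2 = 3082 (decimal)
Convert 4 tens, 6 ones (place-value notation) → 4×10 + 6 = 46 (decimal)
Compute 3082 ÷ 46 = 67
Convert 67 (decimal) → the 19th prime (prime index)
the 19th prime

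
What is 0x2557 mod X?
Convert 0x2557 (hexadecimal) → 2×4096 + 5×256 + 5×16 + 7 = 9559 (decimal)
Convert X (Roman numeral) → 10 (decimal)
Compute 9559 mod 10 = 9
9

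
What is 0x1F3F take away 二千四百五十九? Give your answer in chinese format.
Convert 0x1F3F (hexadecimal) → 1×4096 + 15×256 + 3×16 + 15 = 7999 (decimal)
Convert 二千四百五十九 (Chinese numeral) → 2×1000 + 4×100 + 5×10 + 9 = 2459 (decimal)
Compute 7999 - 2459 = 5540
Convert 5540 (decimal) → 5540 = 5×1000 + 5×100 + 4×10 → 五千五百四十 (Chinese numeral)
五千五百四十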